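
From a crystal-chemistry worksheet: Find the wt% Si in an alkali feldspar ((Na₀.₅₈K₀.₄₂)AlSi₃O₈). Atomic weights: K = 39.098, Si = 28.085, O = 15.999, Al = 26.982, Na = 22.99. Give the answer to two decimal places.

31.32 weight percent

Molar mass of (Na₀.₅₈K₀.₄₂)AlSi₃O₈: 0.58·22.99 + 0.42·39.098 + 1·26.982 + 3·28.085 + 8·15.999 = 268.984 g/mol.
Mass of Si per formula unit: 3 × 28.085 = 84.255 g.
Weight fraction Si = 84.255 / 268.984 = 0.3132.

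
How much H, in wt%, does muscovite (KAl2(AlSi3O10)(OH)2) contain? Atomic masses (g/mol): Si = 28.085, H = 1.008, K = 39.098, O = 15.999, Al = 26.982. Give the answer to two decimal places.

Formula mass = 1×39.098 + 3×26.982 + 3×28.085 + 12×15.999 + 2×1.008 = 398.303 g/mol, of which 2.016 g is H.
So H makes up 2.016/398.303 = 0.0051 of the mass, i.e. 0.51%.

0.51 wt%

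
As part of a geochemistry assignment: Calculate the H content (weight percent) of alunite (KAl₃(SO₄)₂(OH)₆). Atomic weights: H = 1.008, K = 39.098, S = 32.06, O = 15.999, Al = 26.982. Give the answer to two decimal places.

Molar mass of KAl₃(SO₄)₂(OH)₆: 1×39.098 + 3×26.982 + 2×32.06 + 14×15.999 + 6×1.008 = 414.198 g/mol.
Mass of H per formula unit: 6 × 1.008 = 6.048 g.
Weight fraction H = 6.048 / 414.198 = 0.0146.

1.46 weight percent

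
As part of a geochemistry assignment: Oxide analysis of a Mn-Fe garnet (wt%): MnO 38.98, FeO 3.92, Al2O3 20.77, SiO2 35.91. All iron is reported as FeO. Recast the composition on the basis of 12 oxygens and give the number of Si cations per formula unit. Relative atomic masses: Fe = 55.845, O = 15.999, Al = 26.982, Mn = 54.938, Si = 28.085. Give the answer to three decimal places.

2.975 Si apfu

MnO: 38.98/70.937 = 0.54950 mol → 0.54950 mol Mn, 0.54950 mol O.
FeO: 3.92/71.844 = 0.05456 mol → 0.05456 mol Fe, 0.05456 mol O.
Al2O3: 20.77/101.961 = 0.20371 mol → 0.40742 mol Al, 0.61113 mol O.
SiO2: 35.91/60.083 = 0.59767 mol → 0.59767 mol Si, 1.19534 mol O.
Total oxygen = 2.41053 mol. Normalization factor = 12/2.41053 = 4.97816.
Si per 12 O = 0.59767 × 4.97816 = 2.975.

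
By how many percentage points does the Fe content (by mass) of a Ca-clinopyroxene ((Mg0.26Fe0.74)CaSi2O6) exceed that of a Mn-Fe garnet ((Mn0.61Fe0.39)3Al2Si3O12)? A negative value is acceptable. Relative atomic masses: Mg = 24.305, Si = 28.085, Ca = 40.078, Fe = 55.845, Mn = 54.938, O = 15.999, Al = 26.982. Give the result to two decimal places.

4.06 percentage points

Fe in (Mg0.26Fe0.74)CaSi2O6: molar mass 239.887 g/mol; 0.74×55.845 = 41.325 g → 17.23 wt%.
Fe in (Mn0.61Fe0.39)3Al2Si3O12: molar mass 496.082 g/mol; 1.17×55.845 = 65.339 g → 13.17 wt%.
Difference = 17.23 − 13.17 = 4.06 percentage points.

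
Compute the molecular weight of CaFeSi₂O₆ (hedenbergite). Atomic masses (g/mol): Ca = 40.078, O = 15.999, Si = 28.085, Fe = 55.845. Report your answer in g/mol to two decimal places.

The formula mass is the sum 1·40.078 + 1·55.845 + 2·28.085 + 6·15.999.

248.09 g/mol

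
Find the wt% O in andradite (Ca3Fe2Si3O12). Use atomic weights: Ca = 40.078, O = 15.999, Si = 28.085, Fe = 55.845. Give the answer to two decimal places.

37.78 weight percent

M(Ca3Fe2Si3O12) = 508.167 g/mol.
O contributes 12 × 15.999 = 191.988 g per mole.
191.988/508.167 = 0.3778 → 37.78%.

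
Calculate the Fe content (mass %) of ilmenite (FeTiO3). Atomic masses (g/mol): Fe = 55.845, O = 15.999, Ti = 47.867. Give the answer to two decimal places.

36.81 mass %

M(FeTiO3) = 151.709 g/mol.
Fe contributes 1 × 55.845 = 55.845 g per mole.
55.845/151.709 = 0.3681 → 36.81%.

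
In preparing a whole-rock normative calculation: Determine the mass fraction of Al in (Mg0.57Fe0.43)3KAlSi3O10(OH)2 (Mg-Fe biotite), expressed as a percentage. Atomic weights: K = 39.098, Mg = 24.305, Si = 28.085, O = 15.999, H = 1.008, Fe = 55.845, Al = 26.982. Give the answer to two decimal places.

Formula mass = 1.71·24.305 + 1.29·55.845 + 1·39.098 + 1·26.982 + 3·28.085 + 12·15.999 + 2·1.008 = 457.941 g/mol, of which 26.982 g is Al.
So Al makes up 26.982/457.941 = 0.0589 of the mass, i.e. 5.89%.

5.89 mass %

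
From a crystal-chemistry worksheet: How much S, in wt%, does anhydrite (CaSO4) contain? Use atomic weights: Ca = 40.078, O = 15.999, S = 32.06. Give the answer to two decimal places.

Molar mass of CaSO4: 1×40.078 + 1×32.06 + 4×15.999 = 136.134 g/mol.
Mass of S per formula unit: 1 × 32.06 = 32.060 g.
Weight fraction S = 32.060 / 136.134 = 0.2355.

23.55 wt%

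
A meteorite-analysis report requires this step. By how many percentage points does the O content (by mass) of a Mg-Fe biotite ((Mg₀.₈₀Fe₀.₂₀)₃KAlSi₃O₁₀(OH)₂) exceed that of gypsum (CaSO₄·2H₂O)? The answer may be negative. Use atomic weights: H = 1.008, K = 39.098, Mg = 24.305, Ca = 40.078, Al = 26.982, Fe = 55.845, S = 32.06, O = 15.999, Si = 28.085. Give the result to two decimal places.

-11.74 percentage points

First mineral: 191.988 g O in 436.178 g formula = 44.02 wt% O.
Second mineral: 95.994 g O in 172.164 g formula = 55.76 wt% O.
44.02% − 55.76% gives a difference of -11.74 percentage points.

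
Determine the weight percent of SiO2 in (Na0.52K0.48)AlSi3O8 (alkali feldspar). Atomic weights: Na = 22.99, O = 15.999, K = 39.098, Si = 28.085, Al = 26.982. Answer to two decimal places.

M((Na0.52K0.48)AlSi3O8) = 269.951 g/mol; M(SiO2) = 60.083 g/mol.
Moles SiO2 per formula unit = 3 Si ÷ 1 = 3.0000.
SiO2 fraction = (3.0000 × 60.083) / 269.951 = 180.249/269.951 = 0.6677.

66.77 wt%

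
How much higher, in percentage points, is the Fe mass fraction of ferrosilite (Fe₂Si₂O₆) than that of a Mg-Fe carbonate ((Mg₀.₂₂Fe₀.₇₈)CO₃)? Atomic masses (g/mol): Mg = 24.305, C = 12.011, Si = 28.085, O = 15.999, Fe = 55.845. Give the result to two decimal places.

Fe in Fe₂Si₂O₆: molar mass 263.854 g/mol; 2×55.845 = 111.690 g → 42.33 wt%.
Fe in (Mg₀.₂₂Fe₀.₇₈)CO₃: molar mass 108.914 g/mol; 0.78×55.845 = 43.559 g → 39.99 wt%.
Difference = 42.33 − 39.99 = 2.34 percentage points.

2.34 percentage points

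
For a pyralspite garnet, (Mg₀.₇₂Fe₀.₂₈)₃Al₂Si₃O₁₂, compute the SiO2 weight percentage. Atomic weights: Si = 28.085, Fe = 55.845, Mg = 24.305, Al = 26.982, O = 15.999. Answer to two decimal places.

Molar mass of (Mg₀.₇₂Fe₀.₂₈)₃Al₂Si₃O₁₂ = 2.16×24.305 + 0.84×55.845 + 2×26.982 + 3×28.085 + 12×15.999 = 429.616 g/mol.
Each formula unit contains 3 Si, equivalent to 3/1 = 3.0000 mol SiO2.
M(SiO2) = 1×28.085 + 2×15.999 = 60.083 g/mol.
Mass of SiO2 per formula unit = 3.0000 × 60.083 = 180.249 g.
SiO2 wt% = 180.249 / 429.616 × 100 = 41.96%.

41.96 wt%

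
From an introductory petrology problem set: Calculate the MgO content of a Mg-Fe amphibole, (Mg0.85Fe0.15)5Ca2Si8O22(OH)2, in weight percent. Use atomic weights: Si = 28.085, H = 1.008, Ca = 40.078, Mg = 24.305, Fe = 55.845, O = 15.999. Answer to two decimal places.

M((Mg0.85Fe0.15)5Ca2Si8O22(OH)2) = 836.008 g/mol; M(MgO) = 40.304 g/mol.
Moles MgO per formula unit = 4.25 Mg ÷ 1 = 4.2500.
MgO fraction = (4.2500 × 40.304) / 836.008 = 171.292/836.008 = 0.2049.

20.49 wt%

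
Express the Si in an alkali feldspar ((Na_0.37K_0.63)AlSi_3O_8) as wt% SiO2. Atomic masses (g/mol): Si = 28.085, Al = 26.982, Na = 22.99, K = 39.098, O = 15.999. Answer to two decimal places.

66.18 wt%

Molar mass of (Na_0.37K_0.63)AlSi_3O_8 = 0.37*22.99 + 0.63*39.098 + 1*26.982 + 3*28.085 + 8*15.999 = 272.367 g/mol.
Each formula unit contains 3 Si, equivalent to 3/1 = 3.0000 mol SiO2.
M(SiO2) = 1×28.085 + 2×15.999 = 60.083 g/mol.
Mass of SiO2 per formula unit = 3.0000 × 60.083 = 180.249 g.
SiO2 wt% = 180.249 / 272.367 × 100 = 66.18%.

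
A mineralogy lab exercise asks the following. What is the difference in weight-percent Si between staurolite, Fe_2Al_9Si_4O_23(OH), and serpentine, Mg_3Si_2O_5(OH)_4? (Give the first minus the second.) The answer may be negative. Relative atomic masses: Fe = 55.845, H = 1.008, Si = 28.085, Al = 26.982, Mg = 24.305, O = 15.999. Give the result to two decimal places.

First mineral: 112.340 g Si in 851.852 g formula = 13.19 wt% Si.
Second mineral: 56.170 g Si in 277.108 g formula = 20.27 wt% Si.
13.19% − 20.27% gives a difference of -7.08 percentage points.

-7.08 percentage points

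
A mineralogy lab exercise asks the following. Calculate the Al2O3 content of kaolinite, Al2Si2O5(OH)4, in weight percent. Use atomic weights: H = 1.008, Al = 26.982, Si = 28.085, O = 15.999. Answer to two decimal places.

39.50 wt%

M(Al2Si2O5(OH)4) = 258.157 g/mol; M(Al2O3) = 101.961 g/mol.
Moles Al2O3 per formula unit = 2 Al ÷ 2 = 1.0000.
Al2O3 fraction = (1.0000 × 101.961) / 258.157 = 101.961/258.157 = 0.3950.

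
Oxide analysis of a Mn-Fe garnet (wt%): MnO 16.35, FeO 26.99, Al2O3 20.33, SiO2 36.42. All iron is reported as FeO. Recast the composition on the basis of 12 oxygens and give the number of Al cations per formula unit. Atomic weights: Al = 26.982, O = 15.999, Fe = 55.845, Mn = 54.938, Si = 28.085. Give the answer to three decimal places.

1.980 Al apfu

16.35 wt% MnO ÷ 70.937 g/mol = 0.23049 mol, giving 0.23049 Mn and 0.23049 O.
26.99 wt% FeO ÷ 71.844 g/mol = 0.37568 mol, giving 0.37568 Fe and 0.37568 O.
20.33 wt% Al2O3 ÷ 101.961 g/mol = 0.19939 mol, giving 0.39878 Al and 0.59817 O.
36.42 wt% SiO2 ÷ 60.083 g/mol = 0.60616 mol, giving 0.60616 Si and 1.21232 O.
Oxygen sums to 2.41666; scaling by 12/2.41666 = 4.96553 puts the formula on 12 O.
Al: 0.39878 × 4.96553 = 1.980 atoms per formula unit.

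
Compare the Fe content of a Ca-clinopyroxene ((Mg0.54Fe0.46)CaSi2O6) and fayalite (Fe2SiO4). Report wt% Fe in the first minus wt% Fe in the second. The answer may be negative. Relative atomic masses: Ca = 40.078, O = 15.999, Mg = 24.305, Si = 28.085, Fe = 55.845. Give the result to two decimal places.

-43.69 percentage points

First mineral: 25.689 g Fe in 231.055 g formula = 11.12 wt% Fe.
Second mineral: 111.690 g Fe in 203.771 g formula = 54.81 wt% Fe.
11.12% − 54.81% gives a difference of -43.69 percentage points.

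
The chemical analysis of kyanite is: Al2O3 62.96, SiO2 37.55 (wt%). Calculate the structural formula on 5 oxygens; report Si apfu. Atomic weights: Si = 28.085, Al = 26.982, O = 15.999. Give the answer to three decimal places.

Al2O3 (M=101.961): mol = 0.61749; Al = 1.23498, O = 1.85247.
SiO2 (M=60.083): mol = 0.62497; Si = 0.62497, O = 1.24994.
ΣO = 3.10241; factor = 5/ΣO = 1.61165.
Si apfu = 0.62497 × 1.61165 = 1.007.

1.007 Si apfu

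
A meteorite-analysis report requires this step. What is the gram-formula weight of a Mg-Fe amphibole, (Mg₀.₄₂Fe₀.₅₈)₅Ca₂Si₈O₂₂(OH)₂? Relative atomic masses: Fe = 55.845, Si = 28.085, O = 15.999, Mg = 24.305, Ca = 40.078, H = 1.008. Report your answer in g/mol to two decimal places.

Mg: 2.10 × 24.305 = 51.0405
Fe: 2.90 × 55.845 = 161.9505
Ca: 2 × 40.078 = 80.1560
Si: 8 × 28.085 = 224.6800
O: 24 × 15.999 = 383.9760
H: 2 × 1.008 = 2.0160
Summing the contributions gives the formula mass.

903.82 g/mol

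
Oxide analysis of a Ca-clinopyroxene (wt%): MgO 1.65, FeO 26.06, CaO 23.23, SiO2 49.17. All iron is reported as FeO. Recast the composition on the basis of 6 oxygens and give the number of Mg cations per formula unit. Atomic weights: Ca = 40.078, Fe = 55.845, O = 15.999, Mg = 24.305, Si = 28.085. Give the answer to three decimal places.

0.100 Mg apfu

MgO: 1.65/40.304 = 0.04094 mol → 0.04094 mol Mg, 0.04094 mol O.
FeO: 26.06/71.844 = 0.36273 mol → 0.36273 mol Fe, 0.36273 mol O.
CaO: 23.23/56.077 = 0.41425 mol → 0.41425 mol Ca, 0.41425 mol O.
SiO2: 49.17/60.083 = 0.81837 mol → 0.81837 mol Si, 1.63674 mol O.
Total oxygen = 2.45466 mol. Normalization factor = 6/2.45466 = 2.44433.
Mg per 6 O = 0.04094 × 2.44433 = 0.100.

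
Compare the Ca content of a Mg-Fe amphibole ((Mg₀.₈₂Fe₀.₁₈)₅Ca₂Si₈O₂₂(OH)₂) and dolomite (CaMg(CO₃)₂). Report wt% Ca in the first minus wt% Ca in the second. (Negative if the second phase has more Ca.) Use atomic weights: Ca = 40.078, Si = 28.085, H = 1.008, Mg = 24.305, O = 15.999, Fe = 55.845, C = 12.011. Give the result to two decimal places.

M((Mg₀.₈₂Fe₀.₁₈)₅Ca₂Si₈O₂₂(OH)₂) = 840.739 g/mol, so wt% Ca = 80.156/840.739 × 100 = 9.53%.
M(CaMg(CO₃)₂) = 184.399 g/mol, so wt% Ca = 40.078/184.399 × 100 = 21.73%.
9.53 − 21.73 = -12.20 pp.

-12.20 percentage points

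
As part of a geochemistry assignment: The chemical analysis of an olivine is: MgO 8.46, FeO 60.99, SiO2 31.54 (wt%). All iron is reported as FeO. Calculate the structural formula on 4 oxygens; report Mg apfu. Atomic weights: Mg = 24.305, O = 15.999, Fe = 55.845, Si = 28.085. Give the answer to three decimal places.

8.46 wt% MgO ÷ 40.304 g/mol = 0.20990 mol, giving 0.20990 Mg and 0.20990 O.
60.99 wt% FeO ÷ 71.844 g/mol = 0.84892 mol, giving 0.84892 Fe and 0.84892 O.
31.54 wt% SiO2 ÷ 60.083 g/mol = 0.52494 mol, giving 0.52494 Si and 1.04988 O.
Oxygen sums to 2.10870; scaling by 4/2.10870 = 1.89690 puts the formula on 4 O.
Mg: 0.20990 × 1.89690 = 0.398 atoms per formula unit.

0.398 Mg apfu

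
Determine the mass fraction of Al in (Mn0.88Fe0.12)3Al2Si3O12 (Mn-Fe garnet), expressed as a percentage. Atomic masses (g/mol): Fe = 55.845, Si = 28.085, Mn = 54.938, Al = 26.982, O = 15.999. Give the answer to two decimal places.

10.89 weight percent

Molar mass of (Mn0.88Fe0.12)3Al2Si3O12: 2.64×54.938 + 0.36×55.845 + 2×26.982 + 3×28.085 + 12×15.999 = 495.348 g/mol.
Mass of Al per formula unit: 2 × 26.982 = 53.964 g.
Weight fraction Al = 53.964 / 495.348 = 0.1089.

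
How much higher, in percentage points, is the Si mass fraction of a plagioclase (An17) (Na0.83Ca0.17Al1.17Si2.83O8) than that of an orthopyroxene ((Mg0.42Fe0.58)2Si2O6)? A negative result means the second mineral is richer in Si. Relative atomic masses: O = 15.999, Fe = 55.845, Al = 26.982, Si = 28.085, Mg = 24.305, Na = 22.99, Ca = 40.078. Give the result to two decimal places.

M(Na0.83Ca0.17Al1.17Si2.83O8) = 264.936 g/mol, so wt% Si = 79.481/264.936 × 100 = 30.00%.
M((Mg0.42Fe0.58)2Si2O6) = 237.360 g/mol, so wt% Si = 56.170/237.360 × 100 = 23.66%.
30.00 − 23.66 = 6.34 pp.

6.34 percentage points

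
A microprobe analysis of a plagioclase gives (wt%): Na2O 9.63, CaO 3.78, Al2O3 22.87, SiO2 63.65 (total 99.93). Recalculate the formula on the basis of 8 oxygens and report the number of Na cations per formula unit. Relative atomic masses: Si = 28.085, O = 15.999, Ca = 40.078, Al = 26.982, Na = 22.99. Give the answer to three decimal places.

Na2O (M=61.979): mol = 0.15538; Na = 0.31076, O = 0.15538.
CaO (M=56.077): mol = 0.06741; Ca = 0.06741, O = 0.06741.
Al2O3 (M=101.961): mol = 0.22430; Al = 0.44860, O = 0.67290.
SiO2 (M=60.083): mol = 1.05937; Si = 1.05937, O = 2.11874.
ΣO = 3.01443; factor = 8/ΣO = 2.65390.
Na apfu = 0.31076 × 2.65390 = 0.825.

0.825 Na apfu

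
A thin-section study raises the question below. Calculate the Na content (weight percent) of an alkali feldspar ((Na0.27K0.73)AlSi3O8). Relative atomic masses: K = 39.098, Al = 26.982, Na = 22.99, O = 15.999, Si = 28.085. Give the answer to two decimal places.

Molar mass of (Na0.27K0.73)AlSi3O8: 0.27·22.99 + 0.73·39.098 + 1·26.982 + 3·28.085 + 8·15.999 = 273.978 g/mol.
Mass of Na per formula unit: 0.27 × 22.99 = 6.207 g.
Weight fraction Na = 6.207 / 273.978 = 0.0227.

2.27 weight percent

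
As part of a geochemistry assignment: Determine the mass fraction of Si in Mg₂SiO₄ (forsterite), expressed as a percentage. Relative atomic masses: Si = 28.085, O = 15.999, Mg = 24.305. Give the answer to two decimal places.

M(Mg₂SiO₄) = 140.691 g/mol.
Si contributes 1 × 28.085 = 28.085 g per mole.
28.085/140.691 = 0.1996 → 19.96%.

19.96 mass %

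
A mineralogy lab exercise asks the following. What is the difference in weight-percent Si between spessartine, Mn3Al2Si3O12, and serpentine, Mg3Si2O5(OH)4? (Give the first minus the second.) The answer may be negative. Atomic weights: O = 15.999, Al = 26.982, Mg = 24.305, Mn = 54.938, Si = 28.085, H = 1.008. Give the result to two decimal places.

M(Mn3Al2Si3O12) = 495.021 g/mol, so wt% Si = 84.255/495.021 × 100 = 17.02%.
M(Mg3Si2O5(OH)4) = 277.108 g/mol, so wt% Si = 56.170/277.108 × 100 = 20.27%.
17.02 − 20.27 = -3.25 pp.

-3.25 percentage points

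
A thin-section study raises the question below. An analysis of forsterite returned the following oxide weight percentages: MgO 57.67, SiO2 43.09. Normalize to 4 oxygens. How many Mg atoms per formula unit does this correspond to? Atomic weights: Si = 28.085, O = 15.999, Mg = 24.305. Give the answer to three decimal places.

1.998 Mg apfu

57.67 wt% MgO ÷ 40.304 g/mol = 1.43088 mol, giving 1.43088 Mg and 1.43088 O.
43.09 wt% SiO2 ÷ 60.083 g/mol = 0.71717 mol, giving 0.71717 Si and 1.43434 O.
Oxygen sums to 2.86522; scaling by 4/2.86522 = 1.39605 puts the formula on 4 O.
Mg: 1.43088 × 1.39605 = 1.998 atoms per formula unit.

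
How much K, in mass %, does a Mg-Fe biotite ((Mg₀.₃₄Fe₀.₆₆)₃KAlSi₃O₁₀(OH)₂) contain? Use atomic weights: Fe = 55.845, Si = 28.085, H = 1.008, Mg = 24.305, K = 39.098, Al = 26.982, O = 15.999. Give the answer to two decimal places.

8.15 mass %

Formula mass = 1.02·24.305 + 1.98·55.845 + 1·39.098 + 1·26.982 + 3·28.085 + 12·15.999 + 2·1.008 = 479.703 g/mol, of which 39.098 g is K.
So K makes up 39.098/479.703 = 0.0815 of the mass, i.e. 8.15%.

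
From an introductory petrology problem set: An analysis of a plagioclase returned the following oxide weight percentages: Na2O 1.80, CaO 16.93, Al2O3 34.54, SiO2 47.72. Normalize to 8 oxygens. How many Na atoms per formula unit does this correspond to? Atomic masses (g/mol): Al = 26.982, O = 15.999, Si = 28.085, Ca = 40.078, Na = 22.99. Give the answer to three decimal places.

Na2O (M=61.979): mol = 0.02904; Na = 0.05808, O = 0.02904.
CaO (M=56.077): mol = 0.30191; Ca = 0.30191, O = 0.30191.
Al2O3 (M=101.961): mol = 0.33876; Al = 0.67752, O = 1.01628.
SiO2 (M=60.083): mol = 0.79423; Si = 0.79423, O = 1.58846.
ΣO = 2.93569; factor = 8/ΣO = 2.72508.
Na apfu = 0.05808 × 2.72508 = 0.158.

0.158 Na apfu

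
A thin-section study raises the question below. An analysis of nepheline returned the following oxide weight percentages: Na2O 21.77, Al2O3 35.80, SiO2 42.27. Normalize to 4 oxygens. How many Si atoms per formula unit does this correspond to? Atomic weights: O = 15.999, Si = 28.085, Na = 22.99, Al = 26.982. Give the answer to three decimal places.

1.001 Si apfu

21.77 wt% Na2O ÷ 61.979 g/mol = 0.35125 mol, giving 0.70250 Na and 0.35125 O.
35.80 wt% Al2O3 ÷ 101.961 g/mol = 0.35111 mol, giving 0.70222 Al and 1.05333 O.
42.27 wt% SiO2 ÷ 60.083 g/mol = 0.70353 mol, giving 0.70353 Si and 1.40706 O.
Oxygen sums to 2.81164; scaling by 4/2.81164 = 1.42266 puts the formula on 4 O.
Si: 0.70353 × 1.42266 = 1.001 atoms per formula unit.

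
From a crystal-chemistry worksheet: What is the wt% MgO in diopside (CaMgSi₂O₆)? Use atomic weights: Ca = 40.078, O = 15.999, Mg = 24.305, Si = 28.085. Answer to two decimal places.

18.61 wt%

Formula mass = 216.547 g/mol.
1 Mg → 1.0000 mol MgO per formula unit; M(MgO) = 40.304, so MgO mass = 40.304 g.
40.304/216.547 × 100 = 18.61 wt%.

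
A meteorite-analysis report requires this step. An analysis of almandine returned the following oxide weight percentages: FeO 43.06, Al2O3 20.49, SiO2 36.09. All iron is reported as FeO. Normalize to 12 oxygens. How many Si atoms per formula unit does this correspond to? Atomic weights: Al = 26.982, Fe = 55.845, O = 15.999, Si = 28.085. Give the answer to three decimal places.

FeO: 43.06/71.844 = 0.59935 mol → 0.59935 mol Fe, 0.59935 mol O.
Al2O3: 20.49/101.961 = 0.20096 mol → 0.40192 mol Al, 0.60288 mol O.
SiO2: 36.09/60.083 = 0.60067 mol → 0.60067 mol Si, 1.20134 mol O.
Total oxygen = 2.40357 mol. Normalization factor = 12/2.40357 = 4.99257.
Si per 12 O = 0.60067 × 4.99257 = 2.999.

2.999 Si apfu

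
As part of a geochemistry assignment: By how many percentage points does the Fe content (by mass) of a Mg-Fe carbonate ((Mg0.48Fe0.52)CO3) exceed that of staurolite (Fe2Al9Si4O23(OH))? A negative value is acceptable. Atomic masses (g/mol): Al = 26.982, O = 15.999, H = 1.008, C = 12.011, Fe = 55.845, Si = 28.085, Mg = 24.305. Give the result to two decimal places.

15.72 percentage points

M((Mg0.48Fe0.52)CO3) = 100.714 g/mol, so wt% Fe = 29.039/100.714 × 100 = 28.83%.
M(Fe2Al9Si4O23(OH)) = 851.852 g/mol, so wt% Fe = 111.690/851.852 × 100 = 13.11%.
28.83 − 13.11 = 15.72 pp.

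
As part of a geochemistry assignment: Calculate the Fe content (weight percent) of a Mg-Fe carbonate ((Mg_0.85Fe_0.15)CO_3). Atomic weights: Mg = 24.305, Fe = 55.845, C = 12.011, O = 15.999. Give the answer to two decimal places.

9.41 weight percent

M((Mg_0.85Fe_0.15)CO_3) = 89.044 g/mol.
Fe contributes 0.15 × 55.845 = 8.377 g per mole.
8.377/89.044 = 0.0941 → 9.41%.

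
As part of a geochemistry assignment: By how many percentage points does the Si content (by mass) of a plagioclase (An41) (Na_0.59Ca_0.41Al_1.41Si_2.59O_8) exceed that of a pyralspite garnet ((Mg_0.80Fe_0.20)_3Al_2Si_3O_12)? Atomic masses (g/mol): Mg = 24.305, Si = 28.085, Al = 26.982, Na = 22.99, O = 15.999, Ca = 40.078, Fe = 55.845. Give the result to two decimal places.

7.10 percentage points

Si in Na_0.59Ca_0.41Al_1.41Si_2.59O_8: molar mass 268.773 g/mol; 2.59×28.085 = 72.740 g → 27.06 wt%.
Si in (Mg_0.80Fe_0.20)_3Al_2Si_3O_12: molar mass 422.046 g/mol; 3×28.085 = 84.255 g → 19.96 wt%.
Difference = 27.06 − 19.96 = 7.10 percentage points.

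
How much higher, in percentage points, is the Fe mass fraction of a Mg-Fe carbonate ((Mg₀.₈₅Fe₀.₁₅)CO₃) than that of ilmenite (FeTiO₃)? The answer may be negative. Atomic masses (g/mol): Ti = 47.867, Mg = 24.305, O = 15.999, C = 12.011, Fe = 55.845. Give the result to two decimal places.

Fe in (Mg₀.₈₅Fe₀.₁₅)CO₃: molar mass 89.044 g/mol; 0.15×55.845 = 8.377 g → 9.41 wt%.
Fe in FeTiO₃: molar mass 151.709 g/mol; 1×55.845 = 55.845 g → 36.81 wt%.
Difference = 9.41 − 36.81 = -27.40 percentage points.

-27.40 percentage points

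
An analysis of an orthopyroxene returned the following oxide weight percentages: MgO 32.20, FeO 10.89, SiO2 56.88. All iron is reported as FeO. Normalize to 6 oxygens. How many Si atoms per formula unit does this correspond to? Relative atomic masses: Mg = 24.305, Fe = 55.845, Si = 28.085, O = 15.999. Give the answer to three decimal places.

1.997 Si apfu

MgO: 32.20/40.304 = 0.79893 mol → 0.79893 mol Mg, 0.79893 mol O.
FeO: 10.89/71.844 = 0.15158 mol → 0.15158 mol Fe, 0.15158 mol O.
SiO2: 56.88/60.083 = 0.94669 mol → 0.94669 mol Si, 1.89338 mol O.
Total oxygen = 2.84389 mol. Normalization factor = 6/2.84389 = 2.10979.
Si per 6 O = 0.94669 × 2.10979 = 1.997.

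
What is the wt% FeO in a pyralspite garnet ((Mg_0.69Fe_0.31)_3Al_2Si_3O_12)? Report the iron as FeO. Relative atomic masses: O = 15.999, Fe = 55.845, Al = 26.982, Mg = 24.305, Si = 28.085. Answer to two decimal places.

15.45 wt%

Molar mass of (Mg_0.69Fe_0.31)_3Al_2Si_3O_12 = 2.07·24.305 + 0.93·55.845 + 2·26.982 + 3·28.085 + 12·15.999 = 432.454 g/mol.
Each formula unit contains 0.93 Fe, equivalent to 0.93/1 = 0.9300 mol FeO.
M(FeO) = 1×55.845 + 1×15.999 = 71.844 g/mol.
Mass of FeO per formula unit = 0.9300 × 71.844 = 66.815 g.
FeO wt% = 66.815 / 432.454 × 100 = 15.45%.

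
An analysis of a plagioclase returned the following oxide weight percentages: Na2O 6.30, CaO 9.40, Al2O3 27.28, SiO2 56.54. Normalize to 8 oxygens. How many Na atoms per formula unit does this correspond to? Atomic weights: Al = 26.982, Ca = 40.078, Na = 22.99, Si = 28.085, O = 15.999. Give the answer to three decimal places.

0.551 Na apfu

6.30 wt% Na2O ÷ 61.979 g/mol = 0.10165 mol, giving 0.20330 Na and 0.10165 O.
9.40 wt% CaO ÷ 56.077 g/mol = 0.16763 mol, giving 0.16763 Ca and 0.16763 O.
27.28 wt% Al2O3 ÷ 101.961 g/mol = 0.26755 mol, giving 0.53510 Al and 0.80265 O.
56.54 wt% SiO2 ÷ 60.083 g/mol = 0.94103 mol, giving 0.94103 Si and 1.88206 O.
Oxygen sums to 2.95399; scaling by 8/2.95399 = 2.70820 puts the formula on 8 O.
Na: 0.20330 × 2.70820 = 0.551 atoms per formula unit.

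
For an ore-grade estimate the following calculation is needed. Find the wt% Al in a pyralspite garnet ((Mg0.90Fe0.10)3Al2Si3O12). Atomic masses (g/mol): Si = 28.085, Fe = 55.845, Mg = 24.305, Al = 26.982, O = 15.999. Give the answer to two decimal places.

Molar mass of (Mg0.90Fe0.10)3Al2Si3O12: 2.70×24.305 + 0.30×55.845 + 2×26.982 + 3×28.085 + 12×15.999 = 412.584 g/mol.
Mass of Al per formula unit: 2 × 26.982 = 53.964 g.
Weight fraction Al = 53.964 / 412.584 = 0.1308.

13.08 weight percent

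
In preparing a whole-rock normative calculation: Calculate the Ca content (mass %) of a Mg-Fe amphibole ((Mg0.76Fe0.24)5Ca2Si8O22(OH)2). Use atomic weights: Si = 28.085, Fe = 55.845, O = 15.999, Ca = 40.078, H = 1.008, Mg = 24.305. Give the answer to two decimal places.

9.43 mass %

M((Mg0.76Fe0.24)5Ca2Si8O22(OH)2) = 850.201 g/mol.
Ca contributes 2 × 40.078 = 80.156 g per mole.
80.156/850.201 = 0.0943 → 9.43%.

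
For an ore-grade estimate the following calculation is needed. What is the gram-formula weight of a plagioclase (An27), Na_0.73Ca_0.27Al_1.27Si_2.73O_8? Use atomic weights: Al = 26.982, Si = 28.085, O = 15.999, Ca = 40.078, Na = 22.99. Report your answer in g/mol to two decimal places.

266.53 g/mol

The formula mass is the sum 0.73(22.99) + 0.27(40.078) + 1.27(26.982) + 2.73(28.085) + 8(15.999).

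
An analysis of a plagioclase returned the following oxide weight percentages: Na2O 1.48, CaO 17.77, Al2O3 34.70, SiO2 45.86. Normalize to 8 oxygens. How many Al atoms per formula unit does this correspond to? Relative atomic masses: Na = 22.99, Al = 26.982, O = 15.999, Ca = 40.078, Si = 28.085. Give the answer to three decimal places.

Na2O (M=61.979): mol = 0.02388; Na = 0.04776, O = 0.02388.
CaO (M=56.077): mol = 0.31689; Ca = 0.31689, O = 0.31689.
Al2O3 (M=101.961): mol = 0.34033; Al = 0.68066, O = 1.02099.
SiO2 (M=60.083): mol = 0.76328; Si = 0.76328, O = 1.52656.
ΣO = 2.88832; factor = 8/ΣO = 2.76978.
Al apfu = 0.68066 × 2.76978 = 1.885.

1.885 Al apfu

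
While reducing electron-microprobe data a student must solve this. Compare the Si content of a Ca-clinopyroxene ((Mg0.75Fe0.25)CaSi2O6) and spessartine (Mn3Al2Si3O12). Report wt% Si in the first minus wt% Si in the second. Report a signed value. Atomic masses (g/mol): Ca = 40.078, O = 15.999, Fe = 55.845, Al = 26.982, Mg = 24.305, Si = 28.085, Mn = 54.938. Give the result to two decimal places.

M((Mg0.75Fe0.25)CaSi2O6) = 224.432 g/mol, so wt% Si = 56.170/224.432 × 100 = 25.03%.
M(Mn3Al2Si3O12) = 495.021 g/mol, so wt% Si = 84.255/495.021 × 100 = 17.02%.
25.03 − 17.02 = 8.01 pp.

8.01 percentage points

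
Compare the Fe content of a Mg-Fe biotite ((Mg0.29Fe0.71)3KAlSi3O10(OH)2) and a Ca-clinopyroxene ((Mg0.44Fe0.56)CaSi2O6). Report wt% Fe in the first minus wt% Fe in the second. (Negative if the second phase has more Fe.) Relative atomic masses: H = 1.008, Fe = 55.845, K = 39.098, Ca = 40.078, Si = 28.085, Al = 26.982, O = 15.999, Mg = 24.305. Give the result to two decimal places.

Fe in (Mg0.29Fe0.71)3KAlSi3O10(OH)2: molar mass 484.434 g/mol; 2.13×55.845 = 118.950 g → 24.55 wt%.
Fe in (Mg0.44Fe0.56)CaSi2O6: molar mass 234.209 g/mol; 0.56×55.845 = 31.273 g → 13.35 wt%.
Difference = 24.55 − 13.35 = 11.20 percentage points.

11.20 percentage points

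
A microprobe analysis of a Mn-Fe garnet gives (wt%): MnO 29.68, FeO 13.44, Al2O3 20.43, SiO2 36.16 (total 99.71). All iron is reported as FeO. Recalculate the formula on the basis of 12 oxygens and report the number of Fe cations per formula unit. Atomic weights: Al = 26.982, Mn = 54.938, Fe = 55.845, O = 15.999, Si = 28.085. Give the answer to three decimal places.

MnO (M=70.937): mol = 0.41840; Mn = 0.41840, O = 0.41840.
FeO (M=71.844): mol = 0.18707; Fe = 0.18707, O = 0.18707.
Al2O3 (M=101.961): mol = 0.20037; Al = 0.40074, O = 0.60111.
SiO2 (M=60.083): mol = 0.60183; Si = 0.60183, O = 1.20366.
ΣO = 2.41024; factor = 12/ΣO = 4.97876.
Fe apfu = 0.18707 × 4.97876 = 0.931.

0.931 Fe apfu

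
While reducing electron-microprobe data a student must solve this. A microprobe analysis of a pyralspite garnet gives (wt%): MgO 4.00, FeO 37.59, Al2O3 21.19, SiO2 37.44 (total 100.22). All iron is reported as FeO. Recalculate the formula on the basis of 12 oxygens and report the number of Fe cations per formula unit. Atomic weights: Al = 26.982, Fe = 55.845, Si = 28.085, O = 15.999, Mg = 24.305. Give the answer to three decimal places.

4.00 wt% MgO ÷ 40.304 g/mol = 0.09925 mol, giving 0.09925 Mg and 0.09925 O.
37.59 wt% FeO ÷ 71.844 g/mol = 0.52322 mol, giving 0.52322 Fe and 0.52322 O.
21.19 wt% Al2O3 ÷ 101.961 g/mol = 0.20782 mol, giving 0.41564 Al and 0.62346 O.
37.44 wt% SiO2 ÷ 60.083 g/mol = 0.62314 mol, giving 0.62314 Si and 1.24628 O.
Oxygen sums to 2.49221; scaling by 12/2.49221 = 4.81500 puts the formula on 12 O.
Fe: 0.52322 × 4.81500 = 2.519 atoms per formula unit.

2.519 Fe apfu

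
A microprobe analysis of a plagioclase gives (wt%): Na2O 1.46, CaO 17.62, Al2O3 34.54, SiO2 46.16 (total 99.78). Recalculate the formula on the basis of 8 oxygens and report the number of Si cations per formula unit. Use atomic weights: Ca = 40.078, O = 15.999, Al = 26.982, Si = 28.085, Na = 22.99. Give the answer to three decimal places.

1.46 wt% Na2O ÷ 61.979 g/mol = 0.02356 mol, giving 0.04712 Na and 0.02356 O.
17.62 wt% CaO ÷ 56.077 g/mol = 0.31421 mol, giving 0.31421 Ca and 0.31421 O.
34.54 wt% Al2O3 ÷ 101.961 g/mol = 0.33876 mol, giving 0.67752 Al and 1.01628 O.
46.16 wt% SiO2 ÷ 60.083 g/mol = 0.76827 mol, giving 0.76827 Si and 1.53654 O.
Oxygen sums to 2.89059; scaling by 8/2.89059 = 2.76760 puts the formula on 8 O.
Si: 0.76827 × 2.76760 = 2.126 atoms per formula unit.

2.126 Si apfu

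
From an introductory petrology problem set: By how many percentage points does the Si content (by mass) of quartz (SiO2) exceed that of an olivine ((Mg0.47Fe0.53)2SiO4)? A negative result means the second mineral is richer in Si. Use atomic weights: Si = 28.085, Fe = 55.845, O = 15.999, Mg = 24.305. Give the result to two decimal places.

Si in SiO2: molar mass 60.083 g/mol; 1×28.085 = 28.085 g → 46.74 wt%.
Si in (Mg0.47Fe0.53)2SiO4: molar mass 174.123 g/mol; 1×28.085 = 28.085 g → 16.13 wt%.
Difference = 46.74 − 16.13 = 30.61 percentage points.

30.61 percentage points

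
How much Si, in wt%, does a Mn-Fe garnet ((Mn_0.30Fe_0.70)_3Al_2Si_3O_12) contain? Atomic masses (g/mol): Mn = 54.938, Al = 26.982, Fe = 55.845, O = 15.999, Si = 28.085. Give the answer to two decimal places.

16.96 wt%

Formula mass = 0.90×54.938 + 2.10×55.845 + 2×26.982 + 3×28.085 + 12×15.999 = 496.926 g/mol, of which 84.255 g is Si.
So Si makes up 84.255/496.926 = 0.1696 of the mass, i.e. 16.96%.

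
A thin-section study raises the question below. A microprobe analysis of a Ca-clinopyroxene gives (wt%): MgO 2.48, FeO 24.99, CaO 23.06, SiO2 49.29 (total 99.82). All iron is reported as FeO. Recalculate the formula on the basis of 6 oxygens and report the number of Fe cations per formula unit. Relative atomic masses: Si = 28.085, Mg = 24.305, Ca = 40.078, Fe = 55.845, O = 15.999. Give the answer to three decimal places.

2.48 wt% MgO ÷ 40.304 g/mol = 0.06153 mol, giving 0.06153 Mg and 0.06153 O.
24.99 wt% FeO ÷ 71.844 g/mol = 0.34784 mol, giving 0.34784 Fe and 0.34784 O.
23.06 wt% CaO ÷ 56.077 g/mol = 0.41122 mol, giving 0.41122 Ca and 0.41122 O.
49.29 wt% SiO2 ÷ 60.083 g/mol = 0.82037 mol, giving 0.82037 Si and 1.64074 O.
Oxygen sums to 2.46133; scaling by 6/2.46133 = 2.43771 puts the formula on 6 O.
Fe: 0.34784 × 2.43771 = 0.848 atoms per formula unit.

0.848 Fe apfu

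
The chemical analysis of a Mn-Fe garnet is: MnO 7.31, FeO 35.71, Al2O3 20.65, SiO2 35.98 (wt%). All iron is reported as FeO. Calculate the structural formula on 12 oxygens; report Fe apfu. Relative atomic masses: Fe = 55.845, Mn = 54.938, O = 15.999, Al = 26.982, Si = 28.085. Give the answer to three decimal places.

MnO: 7.31/70.937 = 0.10305 mol → 0.10305 mol Mn, 0.10305 mol O.
FeO: 35.71/71.844 = 0.49705 mol → 0.49705 mol Fe, 0.49705 mol O.
Al2O3: 20.65/101.961 = 0.20253 mol → 0.40506 mol Al, 0.60759 mol O.
SiO2: 35.98/60.083 = 0.59884 mol → 0.59884 mol Si, 1.19768 mol O.
Total oxygen = 2.40537 mol. Normalization factor = 12/2.40537 = 4.98884.
Fe per 12 O = 0.49705 × 4.98884 = 2.480.

2.480 Fe apfu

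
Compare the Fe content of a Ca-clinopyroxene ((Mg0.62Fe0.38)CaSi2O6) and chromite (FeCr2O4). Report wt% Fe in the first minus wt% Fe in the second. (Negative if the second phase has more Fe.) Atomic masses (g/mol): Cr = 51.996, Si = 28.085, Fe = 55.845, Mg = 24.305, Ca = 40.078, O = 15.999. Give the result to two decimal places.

Fe in (Mg0.62Fe0.38)CaSi2O6: molar mass 228.532 g/mol; 0.38×55.845 = 21.221 g → 9.29 wt%.
Fe in FeCr2O4: molar mass 223.833 g/mol; 1×55.845 = 55.845 g → 24.95 wt%.
Difference = 9.29 − 24.95 = -15.66 percentage points.

-15.66 percentage points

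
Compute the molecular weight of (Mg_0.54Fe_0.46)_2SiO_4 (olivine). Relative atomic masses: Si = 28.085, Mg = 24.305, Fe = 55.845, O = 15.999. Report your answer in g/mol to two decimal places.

M = 1.08*24.305 + 0.92*55.845 + 1*28.085 + 4*15.999

169.71 g/mol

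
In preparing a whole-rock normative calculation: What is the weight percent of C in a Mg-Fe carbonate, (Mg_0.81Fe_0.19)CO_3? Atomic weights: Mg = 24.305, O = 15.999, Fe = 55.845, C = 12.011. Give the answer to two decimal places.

13.30 wt%

Molar mass of (Mg_0.81Fe_0.19)CO_3: 0.81×24.305 + 0.19×55.845 + 1×12.011 + 3×15.999 = 90.306 g/mol.
Mass of C per formula unit: 1 × 12.011 = 12.011 g.
Weight fraction C = 12.011 / 90.306 = 0.1330.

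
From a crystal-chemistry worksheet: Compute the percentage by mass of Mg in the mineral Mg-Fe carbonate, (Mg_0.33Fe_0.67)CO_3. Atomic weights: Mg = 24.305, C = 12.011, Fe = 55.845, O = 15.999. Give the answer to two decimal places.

M((Mg_0.33Fe_0.67)CO_3) = 105.445 g/mol.
Mg contributes 0.33 × 24.305 = 8.021 g per mole.
8.021/105.445 = 0.0761 → 7.61%.

7.61 weight percent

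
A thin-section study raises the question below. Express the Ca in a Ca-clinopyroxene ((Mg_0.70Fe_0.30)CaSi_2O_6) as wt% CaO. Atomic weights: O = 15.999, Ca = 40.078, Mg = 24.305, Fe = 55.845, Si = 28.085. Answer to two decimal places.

Formula mass = 226.009 g/mol.
1 Ca → 1.0000 mol CaO per formula unit; M(CaO) = 56.077, so CaO mass = 56.077 g.
56.077/226.009 × 100 = 24.81 wt%.

24.81 wt%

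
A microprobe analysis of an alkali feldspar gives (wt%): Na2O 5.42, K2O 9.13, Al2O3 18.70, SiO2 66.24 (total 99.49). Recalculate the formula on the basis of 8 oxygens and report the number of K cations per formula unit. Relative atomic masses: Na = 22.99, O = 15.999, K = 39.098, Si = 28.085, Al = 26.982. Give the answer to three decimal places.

0.528 K apfu

Na2O: 5.42/61.979 = 0.08745 mol → 0.17490 mol Na, 0.08745 mol O.
K2O: 9.13/94.195 = 0.09693 mol → 0.19386 mol K, 0.09693 mol O.
Al2O3: 18.70/101.961 = 0.18340 mol → 0.36680 mol Al, 0.55020 mol O.
SiO2: 66.24/60.083 = 1.10247 mol → 1.10247 mol Si, 2.20494 mol O.
Total oxygen = 2.93952 mol. Normalization factor = 8/2.93952 = 2.72153.
K per 8 O = 0.19386 × 2.72153 = 0.528.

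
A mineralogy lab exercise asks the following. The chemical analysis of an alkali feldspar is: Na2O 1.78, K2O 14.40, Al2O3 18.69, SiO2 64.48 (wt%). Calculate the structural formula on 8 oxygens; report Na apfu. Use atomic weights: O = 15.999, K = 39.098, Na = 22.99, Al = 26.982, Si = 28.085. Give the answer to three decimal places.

0.160 Na apfu

1.78 wt% Na2O ÷ 61.979 g/mol = 0.02872 mol, giving 0.05744 Na and 0.02872 O.
14.40 wt% K2O ÷ 94.195 g/mol = 0.15287 mol, giving 0.30574 K and 0.15287 O.
18.69 wt% Al2O3 ÷ 101.961 g/mol = 0.18331 mol, giving 0.36662 Al and 0.54993 O.
64.48 wt% SiO2 ÷ 60.083 g/mol = 1.07318 mol, giving 1.07318 Si and 2.14636 O.
Oxygen sums to 2.87788; scaling by 8/2.87788 = 2.77982 puts the formula on 8 O.
Na: 0.05744 × 2.77982 = 0.160 atoms per formula unit.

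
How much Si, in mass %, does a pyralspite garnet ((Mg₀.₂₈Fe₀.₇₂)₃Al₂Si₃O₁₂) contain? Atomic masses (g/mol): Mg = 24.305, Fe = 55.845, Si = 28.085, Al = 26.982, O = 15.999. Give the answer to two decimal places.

17.88 mass %

Formula mass = 0.84×24.305 + 2.16×55.845 + 2×26.982 + 3×28.085 + 12×15.999 = 471.248 g/mol, of which 84.255 g is Si.
So Si makes up 84.255/471.248 = 0.1788 of the mass, i.e. 17.88%.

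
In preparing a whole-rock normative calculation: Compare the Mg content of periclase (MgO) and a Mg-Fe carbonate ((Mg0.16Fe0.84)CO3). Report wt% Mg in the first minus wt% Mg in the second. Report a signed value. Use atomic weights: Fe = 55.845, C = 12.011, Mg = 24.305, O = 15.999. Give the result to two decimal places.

56.79 percentage points

Mg in MgO: molar mass 40.304 g/mol; 1×24.305 = 24.305 g → 60.30 wt%.
Mg in (Mg0.16Fe0.84)CO3: molar mass 110.807 g/mol; 0.16×24.305 = 3.889 g → 3.51 wt%.
Difference = 60.30 − 3.51 = 56.79 percentage points.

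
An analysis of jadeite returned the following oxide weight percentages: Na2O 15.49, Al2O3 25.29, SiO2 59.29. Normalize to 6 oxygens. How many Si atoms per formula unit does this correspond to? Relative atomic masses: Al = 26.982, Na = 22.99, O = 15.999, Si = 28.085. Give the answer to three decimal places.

Na2O (M=61.979): mol = 0.24992; Na = 0.49984, O = 0.24992.
Al2O3 (M=101.961): mol = 0.24804; Al = 0.49608, O = 0.74412.
SiO2 (M=60.083): mol = 0.98680; Si = 0.98680, O = 1.97360.
ΣO = 2.96764; factor = 6/ΣO = 2.02181.
Si apfu = 0.98680 × 2.02181 = 1.995.

1.995 Si apfu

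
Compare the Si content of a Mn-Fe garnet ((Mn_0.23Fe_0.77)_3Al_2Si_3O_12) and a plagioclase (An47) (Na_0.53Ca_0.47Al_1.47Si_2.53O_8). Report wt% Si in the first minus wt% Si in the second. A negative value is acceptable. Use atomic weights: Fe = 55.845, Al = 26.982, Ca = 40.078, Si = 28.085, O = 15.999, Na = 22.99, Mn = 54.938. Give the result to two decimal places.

First mineral: 84.255 g Si in 497.116 g formula = 16.95 wt% Si.
Second mineral: 71.055 g Si in 269.732 g formula = 26.34 wt% Si.
16.95% − 26.34% gives a difference of -9.39 percentage points.

-9.39 percentage points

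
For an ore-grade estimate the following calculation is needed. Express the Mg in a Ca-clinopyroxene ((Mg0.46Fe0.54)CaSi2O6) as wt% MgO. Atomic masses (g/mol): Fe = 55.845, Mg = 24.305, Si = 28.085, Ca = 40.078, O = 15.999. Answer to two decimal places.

7.94 wt%

Molar mass of (Mg0.46Fe0.54)CaSi2O6 = 0.46*24.305 + 0.54*55.845 + 1*40.078 + 2*28.085 + 6*15.999 = 233.579 g/mol.
Each formula unit contains 0.46 Mg, equivalent to 0.46/1 = 0.4600 mol MgO.
M(MgO) = 1×24.305 + 1×15.999 = 40.304 g/mol.
Mass of MgO per formula unit = 0.4600 × 40.304 = 18.540 g.
MgO wt% = 18.540 / 233.579 × 100 = 7.94%.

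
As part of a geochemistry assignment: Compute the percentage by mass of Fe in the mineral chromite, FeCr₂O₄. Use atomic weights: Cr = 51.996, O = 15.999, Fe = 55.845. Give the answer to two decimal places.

Formula mass = 1*55.845 + 2*51.996 + 4*15.999 = 223.833 g/mol, of which 55.845 g is Fe.
So Fe makes up 55.845/223.833 = 0.2495 of the mass, i.e. 24.95%.

24.95 wt%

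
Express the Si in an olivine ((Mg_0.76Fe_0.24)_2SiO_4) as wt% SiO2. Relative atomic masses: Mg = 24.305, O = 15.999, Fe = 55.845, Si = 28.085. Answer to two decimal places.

38.56 wt%

M((Mg_0.76Fe_0.24)_2SiO_4) = 155.830 g/mol; M(SiO2) = 60.083 g/mol.
Moles SiO2 per formula unit = 1 Si ÷ 1 = 1.0000.
SiO2 fraction = (1.0000 × 60.083) / 155.830 = 60.083/155.830 = 0.3856.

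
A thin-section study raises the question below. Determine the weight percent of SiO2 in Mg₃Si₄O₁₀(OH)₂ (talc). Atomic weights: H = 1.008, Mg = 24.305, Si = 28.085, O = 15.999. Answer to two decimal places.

63.37 wt%

M(Mg₃Si₄O₁₀(OH)₂) = 379.259 g/mol; M(SiO2) = 60.083 g/mol.
Moles SiO2 per formula unit = 4 Si ÷ 1 = 4.0000.
SiO2 fraction = (4.0000 × 60.083) / 379.259 = 240.332/379.259 = 0.6337.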